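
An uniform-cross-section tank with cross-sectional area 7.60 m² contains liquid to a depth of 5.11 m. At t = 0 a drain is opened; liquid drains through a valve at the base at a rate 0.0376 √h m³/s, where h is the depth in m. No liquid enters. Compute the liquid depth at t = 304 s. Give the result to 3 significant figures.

2.28 m

A dh/dt = −Q_out = −0.0376 √h.
∫ h^(−1/2) dh = −(0.0376/A) ∫ dt, giving 2√h = 2√h₀ − (0.0376/A) t.
√h = √5.11 − 0.0376·304/(2·7.60) = 2.2605 − 0.75200 = 1.5085.
h = 1.5085² = 2.2757 m.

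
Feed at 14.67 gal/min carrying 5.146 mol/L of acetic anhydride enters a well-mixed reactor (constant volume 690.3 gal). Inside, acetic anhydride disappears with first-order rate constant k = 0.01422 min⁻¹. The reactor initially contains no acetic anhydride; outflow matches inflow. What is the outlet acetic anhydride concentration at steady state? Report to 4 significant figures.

3.083 mol/L

Accumulation = in − out − consumed: V dC/dt = Q C_in − Q C − k V C.
Steady state (dC/dt = 0): C_ss = Q C_in/(Q + kV) = C_in/(1 + kV/Q).
C_ss = 14.67·5.146/(14.67 + 0.01422·690.3) = 75.4918/24.4861 = 3.08305 mol/L.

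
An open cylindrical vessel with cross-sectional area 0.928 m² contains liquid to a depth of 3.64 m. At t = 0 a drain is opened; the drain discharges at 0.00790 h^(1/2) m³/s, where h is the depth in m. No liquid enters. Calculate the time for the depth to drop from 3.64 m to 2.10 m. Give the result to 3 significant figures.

A dh/dt = −Q_out = −0.00790 √h.
∫ h^(−1/2) dh = −(0.00790/A) ∫ dt, giving 2√h = 2√h₀ − (0.00790/A) t.
t = 2A(√h₀ − √h)/0.00790 = 2·0.928·(√3.64 − √2.10)/0.00790
  = 1.8560 × (1.9079 − 1.4491) / 0.00790 = 107.78 s.

108 s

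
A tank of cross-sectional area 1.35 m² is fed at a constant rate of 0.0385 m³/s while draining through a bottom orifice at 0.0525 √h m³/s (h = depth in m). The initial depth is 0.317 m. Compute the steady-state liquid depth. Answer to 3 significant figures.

0.538 m

Level balance: A dh/dt = 0.0385 − 0.0525 √h. Setting dh/dt = 0:
Q_in = 0.0525 √h_ss ⇒ √h_ss = 0.0385/0.0525 = 0.73333.
h_ss = 0.73333² = 0.53778 m. (Since h₀ = 0.317 m < h_ss, the level will rise toward this value.)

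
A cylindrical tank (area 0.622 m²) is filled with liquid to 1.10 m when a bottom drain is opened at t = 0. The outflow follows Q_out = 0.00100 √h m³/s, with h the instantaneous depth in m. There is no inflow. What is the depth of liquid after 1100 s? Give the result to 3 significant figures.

A dh/dt = −Q_out = −0.00100 √h.
∫ h^(−1/2) dh = −(0.00100/A) ∫ dt, giving 2√h = 2√h₀ − (0.00100/A) t.
√h = √1.10 − 0.00100·1100/(2·0.622) = 1.0488 − 0.88424 = 0.16456.
h = 0.16456² = 0.027081 m.

0.0271 m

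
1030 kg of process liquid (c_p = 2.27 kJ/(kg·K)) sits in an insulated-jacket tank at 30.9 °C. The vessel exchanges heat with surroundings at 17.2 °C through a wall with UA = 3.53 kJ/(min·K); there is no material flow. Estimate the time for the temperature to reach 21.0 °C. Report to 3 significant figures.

Heat balance on the well-mixed liquid: M c_p dT/dt = −UA(T − T_amb).
τ = M c_p/UA = 662.35 min; T_ss = T_amb = 17.200 °C.
T(t) = T_ss + (T₀ − T_ss)e^(−t/τ); set T = 21.0:
t = −τ ln[(T − T_ss)/(T₀ − T_ss)] = −662.35 · ln(0.27737) = 849.40 min.

849 min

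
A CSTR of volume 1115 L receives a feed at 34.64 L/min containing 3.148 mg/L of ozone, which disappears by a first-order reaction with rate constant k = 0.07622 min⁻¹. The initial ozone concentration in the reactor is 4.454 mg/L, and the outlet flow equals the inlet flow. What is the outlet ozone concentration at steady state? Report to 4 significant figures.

0.9116 mg/L

Accumulation = in − out − consumed: V dC/dt = Q C_in − Q C − k V C.
At steady state: 0 = Q C_in − (Q + kV) C_ss, so C_ss = Q C_in/(Q + kV).
C_ss = 34.64·3.148/(34.64 + 0.07622·1115) = 109.047/119.625 = 0.911569 mg/L.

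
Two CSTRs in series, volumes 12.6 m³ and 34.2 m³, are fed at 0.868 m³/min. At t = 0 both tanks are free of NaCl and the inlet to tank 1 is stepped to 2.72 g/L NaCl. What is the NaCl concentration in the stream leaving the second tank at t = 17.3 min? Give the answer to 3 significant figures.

Species balance on tank i: dCᵢ/dt = (Cᵢ₋₁ − Cᵢ)/τᵢ with τᵢ = Vᵢ/Q.
τ₁ = 12.6/0.868 = 14.516 min; τ₂ = 34.2/0.868 = 39.401 min.
Solving the cascade with C₁(0)=C₂(0)=0 gives C₂(t) = C_in[1 − (τ₁ e^(−t/τ₁) − τ₂ e^(−t/τ₂))/(τ₁ − τ₂)].
At t = 17.3: e^(−t/τ₁) = 0.30368, e^(−t/τ₂) = 0.64463.
C₂ = 2.72·[1 − (14.516·0.30368 − 39.401·0.64463)/(-24.885)] = 2.72·0.15648 = 0.42563 g/L.

0.426 g/L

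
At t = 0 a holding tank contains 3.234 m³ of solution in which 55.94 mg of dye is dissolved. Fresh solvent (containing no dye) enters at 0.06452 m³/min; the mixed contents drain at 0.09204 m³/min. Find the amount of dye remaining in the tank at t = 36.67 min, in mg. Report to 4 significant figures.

16.01 mg

Total volume: dV/dt = Q_in − Q_out = -0.0275200 m³/min, so V(t) = 3.234 − 0.0275200 t and V(36.67) = 2.22484 m³.
No dye enters, so dm/dt = −Q_out · (m/V).
Separate: dm/m = −Q_out dt/V(t) ⇒ ln(m/m₀) = −(Q_out/(Q_in−Q_out)) ln(V/V₀).
m = m₀ (V₀/V)^(Q_out/(Q_in−Q_out)) = 55.94 × (3.234/2.22484)^(-3.34448) = 16.0119 mg.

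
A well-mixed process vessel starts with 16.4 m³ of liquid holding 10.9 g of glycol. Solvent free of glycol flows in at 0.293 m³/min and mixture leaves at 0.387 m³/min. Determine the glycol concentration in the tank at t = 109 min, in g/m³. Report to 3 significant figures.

Let m(t) be the amount of glycol. Volume: V(t) = V₀ + (Q_in − Q_out) t = 16.4 − 0.094000 t; V(109) = 6.1540 m³.
No glycol enters, so dm/dt = −Q_out · (m/V).
dm/m = −Q_out dt/(V₀ − 0.094000 t); integrating gives ln(m/m₀) = −(Q_out/(Q_in−Q_out)) ln(V/V₀).
m = m₀ (V₀/V)^(Q_out/(Q_in−Q_out)) = 10.9 × (16.4/6.1540)^(-4.1170) = 0.19269 g.
C = m/V = 0.19269/6.1540 = 0.031312 g/m³.

0.0313 g/m³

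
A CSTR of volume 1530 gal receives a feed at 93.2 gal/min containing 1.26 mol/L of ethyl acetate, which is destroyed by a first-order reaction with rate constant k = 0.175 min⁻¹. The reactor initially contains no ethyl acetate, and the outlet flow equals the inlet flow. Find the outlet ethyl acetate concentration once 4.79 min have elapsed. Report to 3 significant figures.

Accumulation = in − out − consumed: V dC/dt = Q C_in − Q C − k V C.
dC/dt = (Q/V) C_in − (Q/V + k) C; effective rate a = Q/V + k = 0.060915 + 0.175 = 0.23592 min⁻¹.
C_ss = Q C_in/(Q + kV) = 0.32534 mol/L; C(t) = C_ss + (C₀ − C_ss) e^(−a t).
C(4.79) = 0.32534 + (-0.32534)·e^(−0.23592·4.79) = 0.32534 + (-0.32534)·0.32302 = 0.22025 mol/L.

0.220 mol/L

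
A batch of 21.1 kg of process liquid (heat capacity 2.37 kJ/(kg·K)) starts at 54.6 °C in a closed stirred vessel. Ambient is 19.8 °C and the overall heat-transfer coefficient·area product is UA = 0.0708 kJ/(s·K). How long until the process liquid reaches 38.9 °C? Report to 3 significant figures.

Lumped-capacitance energy balance: M c_p dT/dt = UA(T_amb − T).
τ = M c_p/UA = 706.31 s; T_ss = T_amb = 19.800 °C.
T(t) = T_ss + (T₀ − T_ss)e^(−t/τ); set T = 38.9:
t = −τ ln[(T − T_ss)/(T₀ − T_ss)] = −706.31 · ln(0.54885) = 423.74 s.

424 s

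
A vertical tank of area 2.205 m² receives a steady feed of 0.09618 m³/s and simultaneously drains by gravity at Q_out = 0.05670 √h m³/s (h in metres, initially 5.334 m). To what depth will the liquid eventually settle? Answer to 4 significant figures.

Mass balance (ρ constant): A dh/dt = Q_in − 0.05670 √h. At steady state dh/dt = 0:
Q_in = 0.05670 √h_ss ⇒ √h_ss = 0.09618/0.05670 = 1.69630.
h_ss = 1.69630² = 2.87742 m. (Since h₀ = 5.334 m > h_ss, the level will fall toward this value.)

2.877 m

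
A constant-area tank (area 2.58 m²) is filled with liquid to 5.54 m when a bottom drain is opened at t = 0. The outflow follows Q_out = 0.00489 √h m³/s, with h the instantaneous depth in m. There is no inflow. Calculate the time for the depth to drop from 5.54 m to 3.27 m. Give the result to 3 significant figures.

A dh/dt = −Q_out = −0.00489 √h.
∫ h^(−1/2) dh = −(0.00489/A) ∫ dt, giving 2√h = 2√h₀ − (0.00489/A) t.
t = 2A(√h₀ − √h)/0.00489 = 2·2.58·(√5.54 − √3.27)/0.00489
  = 5.1600 × (2.3537 − 1.8083) / 0.00489 = 575.52 s.

576 s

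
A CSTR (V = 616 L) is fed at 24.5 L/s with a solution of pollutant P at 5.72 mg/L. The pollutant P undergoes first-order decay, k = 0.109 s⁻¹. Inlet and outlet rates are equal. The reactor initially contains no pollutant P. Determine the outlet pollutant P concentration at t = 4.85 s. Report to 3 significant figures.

Species balance: V dC/dt = Q C_in − Q C − k V C.
dC/dt = (Q/V) C_in − (Q/V + k) C; effective rate a = Q/V + k = 0.039773 + 0.109 = 0.14877 s⁻¹.
C_ss = Q C_in/(Q + kV) = 1.5292 mg/L; C(t) = C_ss + (C₀ − C_ss) e^(−a t).
C(4.85) = 1.5292 + (-1.5292)·e^(−0.14877·4.85) = 1.5292 + (-1.5292)·0.48600 = 0.78600 mg/L.

0.786 mg/L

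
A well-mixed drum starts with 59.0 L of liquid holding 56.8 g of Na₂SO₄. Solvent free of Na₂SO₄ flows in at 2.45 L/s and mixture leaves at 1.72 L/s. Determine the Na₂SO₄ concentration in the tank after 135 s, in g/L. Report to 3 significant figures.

0.0356 g/L

Total volume: dV/dt = Q_in − Q_out = 0.73000 L/s, so V(t) = 59.0 + 0.73000 t and V(135) = 157.55 L.
No Na₂SO₄ enters, so dm/dt = −Q_out · (m/V).
Separate: dm/m = −Q_out dt/V(t) ⇒ ln(m/m₀) = −(Q_out/(Q_in−Q_out)) ln(V/V₀).
m = m₀ (V₀/V)^(Q_out/(Q_in−Q_out)) = 56.8 × (59.0/157.55)^(2.3562) = 5.6142 g.
C = m/V = 5.6142/157.55 = 0.035634 g/L.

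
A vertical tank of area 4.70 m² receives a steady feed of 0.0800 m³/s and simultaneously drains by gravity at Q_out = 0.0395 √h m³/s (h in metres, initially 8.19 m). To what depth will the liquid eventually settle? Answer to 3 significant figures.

A dh/dt = Q_in − 0.0395 √h. Steady state requires inflow = outflow:
Q_in = 0.0395 √h_ss ⇒ √h_ss = 0.0800/0.0395 = 2.0253.
h_ss = 2.0253² = 4.1019 m. (Since h₀ = 8.19 m > h_ss, the level will fall toward this value.)

4.10 m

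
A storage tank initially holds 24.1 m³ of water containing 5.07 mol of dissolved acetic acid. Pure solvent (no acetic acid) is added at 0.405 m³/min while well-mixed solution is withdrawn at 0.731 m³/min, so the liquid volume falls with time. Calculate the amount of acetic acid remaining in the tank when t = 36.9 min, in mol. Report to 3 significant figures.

1.08 mol

Total volume: dV/dt = Q_in − Q_out = -0.32600 m³/min, so V(t) = 24.1 − 0.32600 t and V(36.9) = 12.071 m³.
Solute balance: dm/dt = 0 − Q_out C = −Q_out m/V(t).
dm/m = −Q_out dt/(V₀ − 0.32600 t); integrating gives ln(m/m₀) = −(Q_out/(Q_in−Q_out)) ln(V/V₀).
m = m₀ (V₀/V)^(Q_out/(Q_in−Q_out)) = 5.07 × (24.1/12.071)^(-2.2423) = 1.0756 mol.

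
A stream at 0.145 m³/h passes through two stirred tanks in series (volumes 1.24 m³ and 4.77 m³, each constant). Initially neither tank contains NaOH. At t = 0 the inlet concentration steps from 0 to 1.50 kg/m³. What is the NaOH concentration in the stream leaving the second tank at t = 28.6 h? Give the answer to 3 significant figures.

Time constants: τᵢ = Vᵢ/Q for each well-mixed tank.
τ₁ = 1.24/0.145 = 8.5517 h; τ₂ = 4.77/0.145 = 32.897 h.
Tank 1: C₁ = C_in(1 − e^(−t/τ₁)). Tank 2 (τ₁ ≠ τ₂): C₂ = C_in[1 − (τ₁ e^(−t/τ₁) − τ₂ e^(−t/τ₂))/(τ₁ − τ₂)].
At t = 28.6: e^(−t/τ₁) = 0.035283, e^(−t/τ₂) = 0.41921.
C₂ = 1.50·[1 − (8.5517·0.035283 − 32.897·0.41921)/(-24.345)] = 1.50·0.44593 = 0.66890 kg/m³.

0.669 kg/m³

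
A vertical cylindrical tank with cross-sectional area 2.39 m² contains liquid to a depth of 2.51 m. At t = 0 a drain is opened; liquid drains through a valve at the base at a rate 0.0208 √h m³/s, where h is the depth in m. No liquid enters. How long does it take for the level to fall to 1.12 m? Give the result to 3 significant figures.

A dh/dt = −Q_out = −0.0208 √h.
∫ h^(−1/2) dh = −(0.0208/A) ∫ dt, giving 2√h = 2√h₀ − (0.0208/A) t.
t = 2A(√h₀ − √h)/0.0208 = 2·2.39·(√2.51 − √1.12)/0.0208
  = 4.7800 × (1.5843 − 1.0583) / 0.0208 = 120.88 s.

121 s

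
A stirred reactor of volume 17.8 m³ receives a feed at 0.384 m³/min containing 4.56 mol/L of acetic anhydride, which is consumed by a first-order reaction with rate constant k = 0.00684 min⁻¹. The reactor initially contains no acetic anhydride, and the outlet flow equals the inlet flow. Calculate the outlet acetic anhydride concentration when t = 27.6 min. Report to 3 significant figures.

1.88 mol/L

V dC/dt = Q(C_in − C) − k V C.
This is linear with rate a = Q/V + k = 0.028413 min⁻¹.
C_ss = Q C_in/(Q + kV) = 3.4623 mol/L; C(t) = C_ss + (C₀ − C_ss) e^(−a t).
C(27.6) = 3.4623 + (-3.4623)·e^(−0.028413·27.6) = 3.4623 + (-3.4623)·0.45648 = 1.8818 mol/L.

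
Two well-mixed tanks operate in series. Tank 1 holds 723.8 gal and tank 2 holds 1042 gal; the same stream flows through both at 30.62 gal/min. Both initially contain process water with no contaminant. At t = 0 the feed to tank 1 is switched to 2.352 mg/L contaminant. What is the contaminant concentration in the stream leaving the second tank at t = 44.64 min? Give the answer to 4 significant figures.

1.087 mg/L

Each tank obeys Vᵢ dCᵢ/dt = Q(Cᵢ₋₁ − Cᵢ), so τᵢ = Vᵢ/Q.
τ₁ = 723.8/30.62 = 23.6381 min; τ₂ = 1042/30.62 = 34.0300 min.
Solving the cascade with C₁(0)=C₂(0)=0 gives C₂(t) = C_in[1 − (τ₁ e^(−t/τ₁) − τ₂ e^(−t/τ₂))/(τ₁ − τ₂)].
At t = 44.64: e^(−t/τ₁) = 0.151303, e^(−t/τ₂) = 0.269340.
C₂ = 2.352·[1 − (23.6381·0.151303 − 34.0300·0.269340)/(-10.3919)] = 2.352·0.462165 = 1.08701 mg/L.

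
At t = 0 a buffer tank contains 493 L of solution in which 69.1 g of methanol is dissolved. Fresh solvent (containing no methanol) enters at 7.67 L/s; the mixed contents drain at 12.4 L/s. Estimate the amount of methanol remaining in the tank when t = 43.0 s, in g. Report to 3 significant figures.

17.1 g

Total volume: dV/dt = Q_in − Q_out = -4.7300 L/s, so V(t) = 493 − 4.7300 t and V(43.0) = 289.61 L.
No methanol enters, so dm/dt = −Q_out · (m/V).
dm/m = −Q_out dt/(V₀ − 4.7300 t); integrating gives ln(m/m₀) = −(Q_out/(Q_in−Q_out)) ln(V/V₀).
m = m₀ (V₀/V)^(Q_out/(Q_in−Q_out)) = 69.1 × (493/289.61)^(-2.6216) = 17.132 g.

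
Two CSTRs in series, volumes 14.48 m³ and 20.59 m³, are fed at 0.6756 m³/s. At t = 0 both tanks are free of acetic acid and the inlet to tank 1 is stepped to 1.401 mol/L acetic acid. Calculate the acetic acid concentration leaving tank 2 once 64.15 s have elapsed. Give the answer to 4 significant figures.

0.9921 mol/L

Time constants: τᵢ = Vᵢ/Q for each well-mixed tank.
τ₁ = 14.48/0.6756 = 21.4328 s; τ₂ = 20.59/0.6756 = 30.4766 s.
Solving the cascade with C₁(0)=C₂(0)=0 gives C₂(t) = C_in[1 − (τ₁ e^(−t/τ₁) − τ₂ e^(−t/τ₂))/(τ₁ − τ₂)].
At t = 64.15: e^(−t/τ₁) = 0.0501330, e^(−t/τ₂) = 0.121859.
C₂ = 1.401·[1 − (21.4328·0.0501330 − 30.4766·0.121859)/(-9.04381)] = 1.401·0.708159 = 0.992131 mol/L.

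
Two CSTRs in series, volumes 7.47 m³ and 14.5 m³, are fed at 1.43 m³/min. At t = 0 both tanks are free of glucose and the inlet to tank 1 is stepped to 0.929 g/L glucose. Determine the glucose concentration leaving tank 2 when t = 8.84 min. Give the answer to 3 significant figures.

0.309 g/L

Time constants: τᵢ = Vᵢ/Q for each well-mixed tank.
τ₁ = 7.47/1.43 = 5.2238 min; τ₂ = 14.5/1.43 = 10.140 min.
Solving the cascade with C₁(0)=C₂(0)=0 gives C₂(t) = C_in[1 − (τ₁ e^(−t/τ₁) − τ₂ e^(−t/τ₂))/(τ₁ − τ₂)].
At t = 8.84: e^(−t/τ₁) = 0.18410, e^(−t/τ₂) = 0.41820.
C₂ = 0.929·[1 − (5.2238·0.18410 − 10.140·0.41820)/(-4.9161)] = 0.929·0.33306 = 0.30941 g/L.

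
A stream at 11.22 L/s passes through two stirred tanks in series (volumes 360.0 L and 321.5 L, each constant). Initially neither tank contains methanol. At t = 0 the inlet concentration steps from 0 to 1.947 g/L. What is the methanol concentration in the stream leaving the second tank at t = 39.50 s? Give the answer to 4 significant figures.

Time constants: τᵢ = Vᵢ/Q for each well-mixed tank.
τ₁ = 360.0/11.22 = 32.0856 s; τ₂ = 321.5/11.22 = 28.6542 s.
Tank 1: C₁ = C_in(1 − e^(−t/τ₁)). Tank 2 (τ₁ ≠ τ₂): C₂ = C_in[1 − (τ₁ e^(−t/τ₁) − τ₂ e^(−t/τ₂))/(τ₁ − τ₂)].
At t = 39.50: e^(−t/τ₁) = 0.291976, e^(−t/τ₂) = 0.251954.
C₂ = 1.947·[1 − (32.0856·0.291976 − 28.6542·0.251954)/(3.43137)] = 1.947·0.373817 = 0.727822 g/L.

0.7278 g/L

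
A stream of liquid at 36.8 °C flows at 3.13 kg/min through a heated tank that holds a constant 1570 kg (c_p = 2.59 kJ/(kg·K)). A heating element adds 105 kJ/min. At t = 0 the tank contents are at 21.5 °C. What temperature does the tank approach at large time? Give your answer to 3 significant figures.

49.8 °C

First-law balance (no shaft work): M c_p dT/dt = ṁ c_p (T_in − T) + 105.
At steady state dT/dt = 0 ⇒ T_ss = T_in + Q̇/(ṁ c_p) = 36.8 + 105/(3.13·2.59) = 49.752 °C.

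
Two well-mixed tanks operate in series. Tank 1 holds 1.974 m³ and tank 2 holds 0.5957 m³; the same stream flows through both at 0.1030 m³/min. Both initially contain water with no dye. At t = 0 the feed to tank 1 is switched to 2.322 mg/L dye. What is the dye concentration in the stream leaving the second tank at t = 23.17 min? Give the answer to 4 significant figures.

Each tank obeys Vᵢ dCᵢ/dt = Q(Cᵢ₋₁ − Cᵢ), so τᵢ = Vᵢ/Q.
τ₁ = 1.974/0.1030 = 19.1650 min; τ₂ = 0.5957/0.1030 = 5.78350 min.
Solving the cascade with C₁(0)=C₂(0)=0 gives C₂(t) = C_in[1 − (τ₁ e^(−t/τ₁) − τ₂ e^(−t/τ₂))/(τ₁ − τ₂)].
At t = 23.17: e^(−t/τ₁) = 0.298504, e^(−t/τ₂) = 0.0182019.
C₂ = 2.322·[1 − (19.1650·0.298504 − 5.78350·0.0182019)/(13.3816)] = 2.322·0.580350 = 1.34757 mg/L.

1.348 mg/L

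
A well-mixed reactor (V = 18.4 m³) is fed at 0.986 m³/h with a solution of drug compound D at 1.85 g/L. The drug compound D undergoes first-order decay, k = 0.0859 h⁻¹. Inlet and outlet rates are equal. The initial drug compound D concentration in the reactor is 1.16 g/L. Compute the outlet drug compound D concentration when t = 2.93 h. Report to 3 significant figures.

Species balance: V dC/dt = Q C_in − Q C − k V C.
dC/dt = (Q/V) C_in − (Q/V + k) C; effective rate a = Q/V + k = 0.053587 + 0.0859 = 0.13949 h⁻¹.
C_ss = Q C_in/(Q + kV) = 0.71072 g/L; C(t) = C_ss + (C₀ − C_ss) e^(−a t).
C(2.93) = 0.71072 + (0.44928)·e^(−0.13949·2.93) = 0.71072 + (0.44928)·0.66452 = 1.0093 g/L.

1.01 g/L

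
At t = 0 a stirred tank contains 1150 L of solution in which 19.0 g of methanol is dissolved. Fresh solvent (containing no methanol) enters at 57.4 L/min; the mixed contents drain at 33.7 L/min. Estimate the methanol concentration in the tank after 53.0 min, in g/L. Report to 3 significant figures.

0.00276 g/L

Total volume: dV/dt = Q_in − Q_out = 23.700 L/min, so V(t) = 1150 + 23.700 t and V(53.0) = 2406.1 L.
No methanol enters, so dm/dt = −Q_out · (m/V).
dm/m = −Q_out dt/(V₀ + 23.700 t); integrating gives ln(m/m₀) = −(Q_out/(Q_in−Q_out)) ln(V/V₀).
m = m₀ (V₀/V)^(Q_out/(Q_in−Q_out)) = 19.0 × (1150/2406.1)^(1.4219) = 6.6505 g.
C = m/V = 6.6505/2406.1 = 0.0027640 g/L.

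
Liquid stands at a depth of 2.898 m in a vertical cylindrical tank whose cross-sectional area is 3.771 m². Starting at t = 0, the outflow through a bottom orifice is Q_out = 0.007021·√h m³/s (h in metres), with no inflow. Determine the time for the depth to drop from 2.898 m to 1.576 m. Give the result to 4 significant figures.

Unsteady balance on liquid volume: A dh/dt = −0.007021 √h.
This is separable: 2 d(√h)/dt = −0.007021/A, so √h = √h₀ − (0.007021/(2A)) t.
t = 2A(√h₀ − √h)/0.007021 = 2·3.771·(√2.898 − √1.576)/0.007021
  = 7.54200 × (1.70235 − 1.25539) / 0.007021 = 480.130 s.

480.1 s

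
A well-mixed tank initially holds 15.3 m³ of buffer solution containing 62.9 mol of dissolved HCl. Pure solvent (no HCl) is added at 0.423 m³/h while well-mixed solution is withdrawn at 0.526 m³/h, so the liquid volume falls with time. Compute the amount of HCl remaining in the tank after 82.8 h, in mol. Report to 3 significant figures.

0.979 mol

Let m(t) be the amount of HCl. Volume: V(t) = V₀ + (Q_in − Q_out) t = 15.3 − 0.10300 t; V(82.8) = 6.7716 m³.
Solute balance: dm/dt = 0 − Q_out C = −Q_out m/V(t).
dm/m = −Q_out dt/(V₀ − 0.10300 t); integrating gives ln(m/m₀) = −(Q_out/(Q_in−Q_out)) ln(V/V₀).
m = m₀ (V₀/V)^(Q_out/(Q_in−Q_out)) = 62.9 × (15.3/6.7716)^(-5.1068) = 0.97914 mol.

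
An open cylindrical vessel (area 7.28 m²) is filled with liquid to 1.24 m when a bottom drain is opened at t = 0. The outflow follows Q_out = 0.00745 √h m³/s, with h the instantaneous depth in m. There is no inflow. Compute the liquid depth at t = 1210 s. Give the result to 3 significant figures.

0.244 m

A dh/dt = −Q_out = −0.00745 √h.
This is separable: 2 d(√h)/dt = −0.00745/A, so √h = √h₀ − (0.00745/(2A)) t.
√h = √1.24 − 0.00745·1210/(2·7.28) = 1.1136 − 0.61913 = 0.49443.
h = 0.49443² = 0.24446 m.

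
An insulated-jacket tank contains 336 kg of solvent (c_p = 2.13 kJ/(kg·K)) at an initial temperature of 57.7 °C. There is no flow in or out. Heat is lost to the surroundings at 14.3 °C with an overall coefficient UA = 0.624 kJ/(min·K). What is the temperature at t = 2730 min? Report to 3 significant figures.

18.3 °C

Lumped-capacitance energy balance: M c_p dT/dt = UA(T_amb − T).
dT/dt = (T_ss − T)/τ with T_ss = T_amb = 14.300 °C, τ = M c_p/UA = 336·2.13/0.624 = 1146.9 min.
This is linear first-order; T(t) = T_ss + (T₀ − T_ss) e^(−t/τ).
T(2730) = 14.300 + (43.400)·0.092525 = 18.316 °C.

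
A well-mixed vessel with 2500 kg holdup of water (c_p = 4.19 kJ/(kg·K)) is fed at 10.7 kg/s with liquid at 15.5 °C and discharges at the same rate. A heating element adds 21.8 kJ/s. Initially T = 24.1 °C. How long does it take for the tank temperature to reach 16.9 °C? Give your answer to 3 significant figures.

510 s

M c_p dT/dt = ṁ c_p (T_in − T) + Q̇.
τ = M/ṁ = 233.64 s; T_ss = T_in + Q̇/(ṁ c_p) = 15.986 °C.
T(t) = T_ss + (T₀ − T_ss) e^(−t/τ). Set T = 16.9:
e^(−t/τ) = (16.9 − 15.986)/(24.1 − 15.986) = 0.11262
t = −233.64 · ln(0.11262) = 510.22 s.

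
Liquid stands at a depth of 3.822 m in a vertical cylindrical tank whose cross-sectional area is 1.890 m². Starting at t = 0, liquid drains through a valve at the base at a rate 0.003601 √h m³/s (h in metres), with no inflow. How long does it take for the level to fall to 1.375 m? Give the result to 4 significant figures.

821.3 s

With no inflow, A dh/dt = −0.003601 √h.
Separate and integrate: 2(√h − √h₀) = −(0.003601/A) t.
t = 2A(√h₀ − √h)/0.003601 = 2·1.890·(√3.822 − √1.375)/0.003601
  = 3.78000 × (1.95499 − 1.17260) / 0.003601 = 821.281 s.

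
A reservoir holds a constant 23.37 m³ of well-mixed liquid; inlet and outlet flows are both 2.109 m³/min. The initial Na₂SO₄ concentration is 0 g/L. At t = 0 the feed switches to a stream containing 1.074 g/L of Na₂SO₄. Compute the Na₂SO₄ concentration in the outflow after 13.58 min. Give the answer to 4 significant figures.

0.7587 g/L

Transient balance on the dissolved component: V dC/dt = Q(C_in − C).
Time constant τ = V/Q = 23.37/2.109 = 11.0811 min.
Solution: C(t) = C_in + (C₀ − C_in) e^(−t/τ).
C(13.58) = 1.074 + (0 − 1.074)·e^(−13.58/11.0811) = 1.074 + (-1.07400)·0.293607 = 0.758666 g/L.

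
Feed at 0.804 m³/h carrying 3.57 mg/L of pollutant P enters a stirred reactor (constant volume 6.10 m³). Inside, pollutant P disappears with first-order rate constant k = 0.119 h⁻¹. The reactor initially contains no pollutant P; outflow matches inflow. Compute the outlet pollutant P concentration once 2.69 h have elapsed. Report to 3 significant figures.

Species balance: V dC/dt = Q C_in − Q C − k V C.
dC/dt = (Q/V) C_in − (Q/V + k) C; effective rate a = Q/V + k = 0.13180 + 0.119 = 0.25080 h⁻¹.
C_ss = Q C_in/(Q + kV) = 1.8761 mg/L; C(t) = C_ss + (C₀ − C_ss) e^(−a t).
C(2.69) = 1.8761 + (-1.8761)·e^(−0.25080·2.69) = 1.8761 + (-1.8761)·0.50933 = 0.92056 mg/L.

0.921 mg/L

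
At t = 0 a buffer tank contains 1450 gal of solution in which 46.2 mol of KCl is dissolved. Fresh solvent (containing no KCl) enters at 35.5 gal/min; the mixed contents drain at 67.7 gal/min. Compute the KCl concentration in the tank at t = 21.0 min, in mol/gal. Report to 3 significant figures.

Let m(t) be the amount of KCl. Volume: V(t) = V₀ + (Q_in − Q_out) t = 1450 − 32.200 t; V(21.0) = 773.80 gal.
No KCl enters, so dm/dt = −Q_out · (m/V).
dm/m = −Q_out dt/(V₀ − 32.200 t); integrating gives ln(m/m₀) = −(Q_out/(Q_in−Q_out)) ln(V/V₀).
m = m₀ (V₀/V)^(Q_out/(Q_in−Q_out)) = 46.2 × (1450/773.80)^(-2.1025) = 12.337 mol.
C = m/V = 12.337/773.80 = 0.015943 mol/gal.

0.0159 mol/gal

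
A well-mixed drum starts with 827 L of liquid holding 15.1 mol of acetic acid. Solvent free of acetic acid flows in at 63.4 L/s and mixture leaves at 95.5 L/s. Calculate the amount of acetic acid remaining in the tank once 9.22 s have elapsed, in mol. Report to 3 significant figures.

Let m(t) be the amount of acetic acid. Volume: V(t) = V₀ + (Q_in − Q_out) t = 827 − 32.100 t; V(9.22) = 531.04 L.
Solute balance: dm/dt = 0 − Q_out C = −Q_out m/V(t).
dm/m = −Q_out dt/(V₀ − 32.100 t); integrating gives ln(m/m₀) = −(Q_out/(Q_in−Q_out)) ln(V/V₀).
m = m₀ (V₀/V)^(Q_out/(Q_in−Q_out)) = 15.1 × (827/531.04)^(-2.9751) = 4.0423 mol.

4.04 mol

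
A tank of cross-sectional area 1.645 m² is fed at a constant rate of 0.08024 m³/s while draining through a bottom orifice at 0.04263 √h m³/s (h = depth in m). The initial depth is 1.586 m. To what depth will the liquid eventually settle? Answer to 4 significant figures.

3.543 m

A dh/dt = Q_in − 0.04263 √h. Steady state requires inflow = outflow:
Q_in = 0.04263 √h_ss ⇒ √h_ss = 0.08024/0.04263 = 1.88224.
h_ss = 1.88224² = 3.54284 m. (Since h₀ = 1.586 m < h_ss, the level will rise toward this value.)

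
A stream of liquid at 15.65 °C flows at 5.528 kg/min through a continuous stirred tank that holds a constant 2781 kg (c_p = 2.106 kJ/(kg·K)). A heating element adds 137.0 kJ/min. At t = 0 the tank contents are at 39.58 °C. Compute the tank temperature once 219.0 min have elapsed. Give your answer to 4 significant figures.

M c_p dT/dt = ṁ c_p (T_in − T) + Q̇.
Rearrange: dT/dt = (T_ss − T)/τ with τ = M/ṁ = 503.075 min and T_ss = T_in + Q̇/(ṁ c_p) = 27.4178 °C.
Integrating: T(t) = T_ss + (T₀ − T_ss) e^(−t/τ).
T(219.0) = 27.4178 + (12.1622)·e^(−219.0/503.075) = 27.4178 + (12.1622)·0.647056 = 35.2874 °C.

35.29 °C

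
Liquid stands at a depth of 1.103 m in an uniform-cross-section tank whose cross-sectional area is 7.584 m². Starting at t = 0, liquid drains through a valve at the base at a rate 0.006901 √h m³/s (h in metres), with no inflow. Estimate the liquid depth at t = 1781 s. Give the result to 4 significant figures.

Unsteady balance on liquid volume: A dh/dt = −0.006901 √h.
∫ h^(−1/2) dh = −(0.006901/A) ∫ dt, giving 2√h = 2√h₀ − (0.006901/A) t.
√h = √1.103 − 0.006901·1781/(2·7.584) = 1.05024 − 0.810303 = 0.239935.
h = 0.239935² = 0.0575687 m.

0.05757 m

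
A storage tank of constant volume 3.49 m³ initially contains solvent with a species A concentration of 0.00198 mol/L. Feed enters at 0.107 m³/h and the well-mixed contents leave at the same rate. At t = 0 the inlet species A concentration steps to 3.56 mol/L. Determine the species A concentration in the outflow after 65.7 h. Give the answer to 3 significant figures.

3.09 mol/L

Transient balance on the dissolved component: V dC/dt = Q(C_in − C).
So dC/dt = (C_in − C)/τ with τ = V/Q = 3.49/0.107 = 32.617 h.
This is linear first-order; C(t) = C_in + (C₀ − C_in) e^(−t/τ).
C(65.7) = 3.56 + (0.00198 − 3.56)·e^(−65.7/32.617) = 3.56 + (-3.5580)·0.13341 = 3.0853 mol/L.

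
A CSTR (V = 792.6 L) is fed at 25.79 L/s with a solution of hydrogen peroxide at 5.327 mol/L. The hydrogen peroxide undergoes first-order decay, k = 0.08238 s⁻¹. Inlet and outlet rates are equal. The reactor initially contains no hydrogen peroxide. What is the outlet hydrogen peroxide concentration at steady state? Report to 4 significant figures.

Accumulation = in − out − consumed: V dC/dt = Q C_in − Q C − k V C.
Steady state (dC/dt = 0): C_ss = Q C_in/(Q + kV) = C_in/(1 + kV/Q).
C_ss = 25.79·5.327/(25.79 + 0.08238·792.6) = 137.383/91.0844 = 1.50831 mol/L.

1.508 mol/L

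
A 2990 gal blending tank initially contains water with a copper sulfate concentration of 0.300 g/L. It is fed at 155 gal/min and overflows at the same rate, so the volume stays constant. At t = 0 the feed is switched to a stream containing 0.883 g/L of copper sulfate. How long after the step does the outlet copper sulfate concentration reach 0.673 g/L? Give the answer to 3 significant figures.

Species balance: V dC/dt = Q(C_in − C) ⇒ τ = V/Q = 19.290 min.
C(t) = C_in + (C₀ − C_in) e^(−t/τ). Set C = 0.673 and solve for t:
e^(−t/τ) = (C − C_in)/(C₀ − C_in) = (0.673 − 0.883)/(0.300 − 0.883) = 0.36021
t = −τ ln(…) = 19.290 × 1.0211 = 19.697 min.

19.7 min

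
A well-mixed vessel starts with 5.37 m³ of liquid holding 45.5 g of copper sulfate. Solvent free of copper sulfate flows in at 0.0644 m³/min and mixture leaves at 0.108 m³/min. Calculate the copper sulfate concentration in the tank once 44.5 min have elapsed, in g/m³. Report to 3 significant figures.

4.37 g/m³

Total volume: dV/dt = Q_in − Q_out = -0.043600 m³/min, so V(t) = 5.37 − 0.043600 t and V(44.5) = 3.4298 m³.
Species balance (pure solvent in): dm/dt = −Q_out · m/V(t).
Separate: dm/m = −Q_out dt/V(t) ⇒ ln(m/m₀) = −(Q_out/(Q_in−Q_out)) ln(V/V₀).
m = m₀ (V₀/V)^(Q_out/(Q_in−Q_out)) = 45.5 × (5.37/3.4298)^(-2.4771) = 14.987 g.
C = m/V = 14.987/3.4298 = 4.3696 g/m³.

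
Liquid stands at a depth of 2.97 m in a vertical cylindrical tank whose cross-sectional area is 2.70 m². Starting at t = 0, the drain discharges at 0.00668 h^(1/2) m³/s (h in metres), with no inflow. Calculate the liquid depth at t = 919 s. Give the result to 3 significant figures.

0.344 m

With no inflow, A dh/dt = −0.00668 √h.
This is separable: 2 d(√h)/dt = −0.00668/A, so √h = √h₀ − (0.00668/(2A)) t.
√h = √2.97 − 0.00668·919/(2·2.70) = 1.7234 − 1.1368 = 0.58653.
h = 0.58653² = 0.34402 m.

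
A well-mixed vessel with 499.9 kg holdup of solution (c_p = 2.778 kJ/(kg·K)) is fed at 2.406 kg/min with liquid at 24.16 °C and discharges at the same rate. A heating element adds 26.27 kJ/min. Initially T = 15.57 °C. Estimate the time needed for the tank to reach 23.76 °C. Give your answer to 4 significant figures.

M c_p dT/dt = ṁ c_p (T_in − T) + Q̇.
τ = M/ṁ = 207.772 min; T_ss = T_in + Q̇/(ṁ c_p) = 28.0904 °C.
T(t) = T_ss + (T₀ − T_ss) e^(−t/τ). Set T = 23.76:
e^(−t/τ) = (23.76 − 28.0904)/(15.57 − 28.0904) = 0.345865
t = −207.772 · ln(0.345865) = 220.593 min.

220.6 min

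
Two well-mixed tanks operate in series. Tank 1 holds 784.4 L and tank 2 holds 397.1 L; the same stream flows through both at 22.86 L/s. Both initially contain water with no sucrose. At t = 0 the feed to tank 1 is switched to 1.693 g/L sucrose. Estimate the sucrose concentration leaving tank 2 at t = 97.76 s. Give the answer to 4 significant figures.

1.501 g/L

Time constants: τᵢ = Vᵢ/Q for each well-mixed tank.
τ₁ = 784.4/22.86 = 34.3132 s; τ₂ = 397.1/22.86 = 17.3710 s.
Solving the cascade with C₁(0)=C₂(0)=0 gives C₂(t) = C_in[1 − (τ₁ e^(−t/τ₁) − τ₂ e^(−t/τ₂))/(τ₁ − τ₂)].
At t = 97.76: e^(−t/τ₁) = 0.0578994, e^(−t/τ₂) = 0.00359653.
C₂ = 1.693·[1 − (34.3132·0.0578994 − 17.3710·0.00359653)/(16.9423)] = 1.693·0.886424 = 1.50072 g/L.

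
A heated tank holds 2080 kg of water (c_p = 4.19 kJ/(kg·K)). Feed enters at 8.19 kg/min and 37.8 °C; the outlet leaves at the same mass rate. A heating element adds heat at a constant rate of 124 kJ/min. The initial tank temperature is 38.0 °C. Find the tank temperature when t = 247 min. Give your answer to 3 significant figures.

40.1 °C

Unsteady energy balance on the tank contents: M c_p dT/dt = ṁ c_p (T_in − T) + 124.
τ = M/ṁ = 253.97 min; T_ss = T_in + Q̇/(ṁ c_p) = 37.8 + 124/(8.19·4.19) = 41.413 °C.
This is linear first-order; T(t) = T_ss + (T₀ − T_ss) e^(−t/τ).
T(247) = 41.413 + (-3.4135)·e^(−247/253.97) = 41.413 + (-3.4135)·0.37811 = 40.123 °C.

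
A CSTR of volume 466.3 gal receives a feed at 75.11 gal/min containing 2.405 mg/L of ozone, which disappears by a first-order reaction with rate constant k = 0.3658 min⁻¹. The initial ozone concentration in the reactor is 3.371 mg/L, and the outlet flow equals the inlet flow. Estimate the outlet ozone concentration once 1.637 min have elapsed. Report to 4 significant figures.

1.848 mg/L

Species balance: V dC/dt = Q C_in − Q C − k V C.
This is linear with rate a = Q/V + k = 0.526877 min⁻¹.
C_ss = Q C_in/(Q + kV) = 0.735256 mg/L; C(t) = C_ss + (C₀ − C_ss) e^(−a t).
C(1.637) = 0.735256 + (2.63574)·e^(−0.526877·1.637) = 0.735256 + (2.63574)·0.422107 = 1.84782 mg/L.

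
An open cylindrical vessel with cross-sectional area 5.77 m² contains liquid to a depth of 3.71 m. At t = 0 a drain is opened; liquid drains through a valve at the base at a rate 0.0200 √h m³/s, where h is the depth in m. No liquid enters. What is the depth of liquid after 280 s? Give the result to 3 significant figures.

2.08 m

Accumulation of liquid (constant cross-section A): A dh/dt = −0.0200 √h.
This is separable: 2 d(√h)/dt = −0.0200/A, so √h = √h₀ − (0.0200/(2A)) t.
√h = √3.71 − 0.0200·280/(2·5.77) = 1.9261 − 0.48527 = 1.4409.
h = 1.4409² = 2.0761 m.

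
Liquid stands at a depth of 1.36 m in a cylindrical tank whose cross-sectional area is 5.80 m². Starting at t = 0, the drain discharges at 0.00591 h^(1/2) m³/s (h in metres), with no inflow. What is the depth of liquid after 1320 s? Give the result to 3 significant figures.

0.244 m

A dh/dt = −Q_out = −0.00591 √h.
This is separable: 2 d(√h)/dt = −0.00591/A, so √h = √h₀ − (0.00591/(2A)) t.
√h = √1.36 − 0.00591·1320/(2·5.80) = 1.1662 − 0.67252 = 0.49367.
h = 0.49367² = 0.24371 m.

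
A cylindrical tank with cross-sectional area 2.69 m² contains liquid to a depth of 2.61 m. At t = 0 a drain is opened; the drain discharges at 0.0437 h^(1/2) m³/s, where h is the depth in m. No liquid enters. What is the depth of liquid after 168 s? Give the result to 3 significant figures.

A dh/dt = −Q_out = −0.0437 √h.
∫ h^(−1/2) dh = −(0.0437/A) ∫ dt, giving 2√h = 2√h₀ − (0.0437/A) t.
√h = √2.61 − 0.0437·168/(2·2.69) = 1.6155 − 1.3646 = 0.25094.
h = 0.25094² = 0.062971 m.

0.0630 m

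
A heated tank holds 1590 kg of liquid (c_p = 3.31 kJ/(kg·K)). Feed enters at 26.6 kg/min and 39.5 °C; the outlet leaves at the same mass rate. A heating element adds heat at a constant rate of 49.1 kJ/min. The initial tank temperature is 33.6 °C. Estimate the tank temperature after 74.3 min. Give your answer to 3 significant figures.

M c_p dT/dt = ṁ c_p (T_in − T) + Q̇.
Rearrange: dT/dt = (T_ss − T)/τ with τ = M/ṁ = 59.774 min and T_ss = T_in + Q̇/(ṁ c_p) = 40.058 °C.
This is linear first-order; T(t) = T_ss + (T₀ − T_ss) e^(−t/τ).
T(74.3) = 40.058 + (-6.4577)·e^(−74.3/59.774) = 40.058 + (-6.4577)·0.28852 = 38.195 °C.

38.2 °C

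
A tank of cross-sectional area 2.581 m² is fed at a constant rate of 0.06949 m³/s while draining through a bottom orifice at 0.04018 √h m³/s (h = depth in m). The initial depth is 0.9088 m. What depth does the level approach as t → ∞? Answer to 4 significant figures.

Volume balance on the tank: A dh/dt = Q_in − 0.04018 √h. At steady state dh/dt = 0:
Q_in = 0.04018 √h_ss ⇒ √h_ss = 0.06949/0.04018 = 1.72947.
h_ss = 1.72947² = 2.99106 m. (Since h₀ = 0.9088 m < h_ss, the level will rise toward this value.)

2.991 m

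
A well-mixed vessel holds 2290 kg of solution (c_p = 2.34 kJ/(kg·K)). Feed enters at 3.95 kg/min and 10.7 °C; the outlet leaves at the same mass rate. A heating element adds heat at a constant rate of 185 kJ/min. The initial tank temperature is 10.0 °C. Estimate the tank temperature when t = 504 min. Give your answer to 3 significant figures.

Heat balance on the well-mixed liquid: M c_p dT/dt = ṁ c_p (T_in − T) + 185.
τ = M/ṁ = 579.75 min; T_ss = T_in + Q̇/(ṁ c_p) = 10.7 + 185/(3.95·2.34) = 30.715 °C.
This is linear first-order; T(t) = T_ss + (T₀ − T_ss) e^(−t/τ).
T(504) = 30.715 + (-20.715)·e^(−504/579.75) = 30.715 + (-20.715)·0.41923 = 22.031 °C.

22.0 °C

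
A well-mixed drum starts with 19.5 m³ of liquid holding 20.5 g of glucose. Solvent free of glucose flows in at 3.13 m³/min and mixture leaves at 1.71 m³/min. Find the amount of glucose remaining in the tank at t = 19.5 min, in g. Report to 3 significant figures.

7.07 g

Total volume: dV/dt = Q_in − Q_out = 1.4200 m³/min, so V(t) = 19.5 + 1.4200 t and V(19.5) = 47.190 m³.
Solute balance: dm/dt = 0 − Q_out C = −Q_out m/V(t).
Separate: dm/m = −Q_out dt/V(t) ⇒ ln(m/m₀) = −(Q_out/(Q_in−Q_out)) ln(V/V₀).
m = m₀ (V₀/V)^(Q_out/(Q_in−Q_out)) = 20.5 × (19.5/47.190)^(1.2042) = 7.0722 g.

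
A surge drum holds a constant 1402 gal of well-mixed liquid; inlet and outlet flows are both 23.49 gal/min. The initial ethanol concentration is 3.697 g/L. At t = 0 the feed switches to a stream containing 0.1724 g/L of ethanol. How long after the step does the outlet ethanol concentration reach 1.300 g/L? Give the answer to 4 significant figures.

Unsteady species balance (constant V, well mixed): V dC/dt = Q(C_in − C), so τ = V/Q = 59.6850 min.
C(t) = C_in + (C₀ − C_in) e^(−t/τ). Set C = 1.300 and solve for t:
e^(−t/τ) = (C − C_in)/(C₀ − C_in) = (1.300 − 0.1724)/(3.697 − 0.1724) = 0.319923
t = −τ ln(…) = 59.6850 × 1.13968 = 68.0215 min.

68.02 min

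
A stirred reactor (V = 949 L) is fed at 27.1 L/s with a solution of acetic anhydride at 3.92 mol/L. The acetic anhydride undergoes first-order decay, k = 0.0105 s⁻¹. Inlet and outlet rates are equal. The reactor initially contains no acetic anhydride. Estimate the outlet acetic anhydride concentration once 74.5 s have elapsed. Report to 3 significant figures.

2.71 mol/L

V dC/dt = Q(C_in − C) − k V C.
dC/dt = (Q/V) C_in − (Q/V + k) C; effective rate a = Q/V + k = 0.028556 + 0.0105 = 0.039056 s⁻¹.
C_ss = Q C_in/(Q + kV) = 2.8661 mol/L; C(t) = C_ss + (C₀ − C_ss) e^(−a t).
C(74.5) = 2.8661 + (-2.8661)·e^(−0.039056·74.5) = 2.8661 + (-2.8661)·0.054492 = 2.7100 mol/L.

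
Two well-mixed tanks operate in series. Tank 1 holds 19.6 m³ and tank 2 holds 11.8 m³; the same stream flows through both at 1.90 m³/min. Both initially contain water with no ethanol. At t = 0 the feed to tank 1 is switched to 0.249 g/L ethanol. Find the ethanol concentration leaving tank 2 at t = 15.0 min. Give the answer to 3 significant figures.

0.136 g/L

Each tank obeys Vᵢ dCᵢ/dt = Q(Cᵢ₋₁ − Cᵢ), so τᵢ = Vᵢ/Q.
τ₁ = 19.6/1.90 = 10.316 min; τ₂ = 11.8/1.90 = 6.2105 min.
Solving the cascade with C₁(0)=C₂(0)=0 gives C₂(t) = C_in[1 − (τ₁ e^(−t/τ₁) − τ₂ e^(−t/τ₂))/(τ₁ − τ₂)].
At t = 15.0: e^(−t/τ₁) = 0.23361, e^(−t/τ₂) = 0.089345.
C₂ = 0.249·[1 − (10.316·0.23361 − 6.2105·0.089345)/(4.1053)] = 0.249·0.54813 = 0.13648 g/L.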